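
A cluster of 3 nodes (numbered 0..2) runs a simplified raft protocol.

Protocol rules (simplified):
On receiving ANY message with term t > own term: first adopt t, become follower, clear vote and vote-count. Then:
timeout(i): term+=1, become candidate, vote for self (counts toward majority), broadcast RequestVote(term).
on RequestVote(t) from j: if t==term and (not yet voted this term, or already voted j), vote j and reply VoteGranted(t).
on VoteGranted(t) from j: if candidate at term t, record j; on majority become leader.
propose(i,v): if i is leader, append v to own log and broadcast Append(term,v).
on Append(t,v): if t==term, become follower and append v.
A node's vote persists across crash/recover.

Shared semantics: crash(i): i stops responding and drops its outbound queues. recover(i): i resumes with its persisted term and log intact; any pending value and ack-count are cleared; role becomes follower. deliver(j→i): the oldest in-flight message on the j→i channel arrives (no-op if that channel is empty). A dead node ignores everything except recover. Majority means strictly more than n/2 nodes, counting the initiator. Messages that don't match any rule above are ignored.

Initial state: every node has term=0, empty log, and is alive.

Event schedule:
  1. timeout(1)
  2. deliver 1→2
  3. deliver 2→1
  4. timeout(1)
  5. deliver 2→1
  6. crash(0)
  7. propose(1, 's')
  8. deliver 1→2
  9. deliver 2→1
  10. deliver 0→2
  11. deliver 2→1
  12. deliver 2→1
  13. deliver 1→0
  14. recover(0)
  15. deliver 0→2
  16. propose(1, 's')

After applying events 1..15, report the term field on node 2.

e1 timeout(1): 1[cand,t=1,-]
e2 deliver 1→2: 2[foll,t=1,-]
e3 deliver 2→1: 1[lead,t=1,-]
e4 timeout(1): 1[cand,t=2,-]
e5 deliver 2→1: ·
e6 crash(0): 0[✗foll,t=0,-]
e7 propose(1,'s'): ·
e8 deliver 1→2: 2[foll,t=2,-]
e9 deliver 2→1: 1[lead,t=2,-]
e10 deliver 0→2: ·
e11 deliver 2→1: ·
e12 deliver 2→1: ·
e13 deliver 1→0: ·
e14 recover(0): 0[foll,t=0,-]
e15 deliver 0→2: ·

2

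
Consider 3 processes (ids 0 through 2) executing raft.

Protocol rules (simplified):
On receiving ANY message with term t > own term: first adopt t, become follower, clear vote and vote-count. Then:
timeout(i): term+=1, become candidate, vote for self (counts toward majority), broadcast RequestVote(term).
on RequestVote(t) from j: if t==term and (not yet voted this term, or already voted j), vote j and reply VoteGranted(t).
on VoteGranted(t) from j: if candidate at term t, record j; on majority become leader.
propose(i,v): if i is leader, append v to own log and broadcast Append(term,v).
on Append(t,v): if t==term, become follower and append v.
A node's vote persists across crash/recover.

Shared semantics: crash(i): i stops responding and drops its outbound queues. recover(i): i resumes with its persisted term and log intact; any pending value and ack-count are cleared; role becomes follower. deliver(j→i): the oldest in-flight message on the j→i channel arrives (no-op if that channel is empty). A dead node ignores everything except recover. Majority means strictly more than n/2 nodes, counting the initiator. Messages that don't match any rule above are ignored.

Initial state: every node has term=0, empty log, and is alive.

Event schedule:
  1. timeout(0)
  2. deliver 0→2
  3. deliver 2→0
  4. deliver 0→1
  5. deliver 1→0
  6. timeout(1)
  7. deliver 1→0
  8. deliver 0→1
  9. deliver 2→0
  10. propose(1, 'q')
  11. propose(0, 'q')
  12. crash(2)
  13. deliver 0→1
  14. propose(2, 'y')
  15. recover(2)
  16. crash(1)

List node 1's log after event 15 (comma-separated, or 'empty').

after 1 — timeout(0): n0:cand/t1/[-]
after 2 — deliver 0→2: n2:foll/t1/[-]
after 3 — deliver 2→0: n0:lead/t1/[-]
after 4 — deliver 0→1: n1:foll/t1/[-]
after 5 — deliver 1→0: ·
after 6 — timeout(1): n1:cand/t2/[-]
after 7 — deliver 1→0: n0:foll/t2/[-]
after 8 — deliver 0→1: n1:lead/t2/[-]
after 9 — deliver 2→0: ·
after 10 — propose(1,'q'): n1:lead/t2/[q]
after 11 — propose(0,'q'): ·
after 12 — crash(2): n2:✗foll/t1/[-]
after 13 — deliver 0→1: ·
after 14 — propose(2,'y'): ·
after 15 — recover(2): n2:foll/t1/[-]

q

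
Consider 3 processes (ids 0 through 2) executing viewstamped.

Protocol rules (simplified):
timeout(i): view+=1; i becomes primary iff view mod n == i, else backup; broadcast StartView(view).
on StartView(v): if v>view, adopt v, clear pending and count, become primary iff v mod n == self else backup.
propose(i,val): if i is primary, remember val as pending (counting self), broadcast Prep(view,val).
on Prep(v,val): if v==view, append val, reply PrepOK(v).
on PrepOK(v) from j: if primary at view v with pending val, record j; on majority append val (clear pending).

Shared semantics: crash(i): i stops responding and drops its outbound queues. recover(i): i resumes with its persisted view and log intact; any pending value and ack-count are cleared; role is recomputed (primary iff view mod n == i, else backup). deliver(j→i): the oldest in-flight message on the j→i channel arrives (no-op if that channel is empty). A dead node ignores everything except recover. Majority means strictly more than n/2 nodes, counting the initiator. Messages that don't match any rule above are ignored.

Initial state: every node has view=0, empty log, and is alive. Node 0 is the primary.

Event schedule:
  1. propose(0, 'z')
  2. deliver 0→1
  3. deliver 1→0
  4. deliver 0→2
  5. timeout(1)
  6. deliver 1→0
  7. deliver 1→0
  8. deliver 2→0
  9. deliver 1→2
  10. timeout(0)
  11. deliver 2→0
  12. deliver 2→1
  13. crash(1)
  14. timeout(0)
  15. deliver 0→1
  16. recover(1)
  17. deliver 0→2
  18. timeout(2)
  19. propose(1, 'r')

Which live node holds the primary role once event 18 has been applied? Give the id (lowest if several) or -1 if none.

0

after 1 — propose(0,'z'): ·
after 2 — deliver 0→1: n1:back/v0/[z]
after 3 — deliver 1→0: n0:prim/v0/[z]
after 4 — deliver 0→2: n2:back/v0/[z]
after 5 — timeout(1): n1:prim/v1/[z]
after 6 — deliver 1→0: n0:back/v1/[z]
after 7 — deliver 1→0: ·
after 8 — deliver 2→0: ·
after 9 — deliver 1→2: n2:back/v1/[z]
after 10 — timeout(0): n0:back/v2/[z]
after 11 — deliver 2→0: ·
after 12 — deliver 2→1: ·
after 13 — crash(1): n1:✗prim/v1/[z]
after 14 — timeout(0): n0:prim/v3/[z]
after 15 — deliver 0→1: ·
after 16 — recover(1): n1:prim/v1/[z]
after 17 — deliver 0→2: n2:prim/v2/[z]
after 18 — timeout(2): n2:back/v3/[z]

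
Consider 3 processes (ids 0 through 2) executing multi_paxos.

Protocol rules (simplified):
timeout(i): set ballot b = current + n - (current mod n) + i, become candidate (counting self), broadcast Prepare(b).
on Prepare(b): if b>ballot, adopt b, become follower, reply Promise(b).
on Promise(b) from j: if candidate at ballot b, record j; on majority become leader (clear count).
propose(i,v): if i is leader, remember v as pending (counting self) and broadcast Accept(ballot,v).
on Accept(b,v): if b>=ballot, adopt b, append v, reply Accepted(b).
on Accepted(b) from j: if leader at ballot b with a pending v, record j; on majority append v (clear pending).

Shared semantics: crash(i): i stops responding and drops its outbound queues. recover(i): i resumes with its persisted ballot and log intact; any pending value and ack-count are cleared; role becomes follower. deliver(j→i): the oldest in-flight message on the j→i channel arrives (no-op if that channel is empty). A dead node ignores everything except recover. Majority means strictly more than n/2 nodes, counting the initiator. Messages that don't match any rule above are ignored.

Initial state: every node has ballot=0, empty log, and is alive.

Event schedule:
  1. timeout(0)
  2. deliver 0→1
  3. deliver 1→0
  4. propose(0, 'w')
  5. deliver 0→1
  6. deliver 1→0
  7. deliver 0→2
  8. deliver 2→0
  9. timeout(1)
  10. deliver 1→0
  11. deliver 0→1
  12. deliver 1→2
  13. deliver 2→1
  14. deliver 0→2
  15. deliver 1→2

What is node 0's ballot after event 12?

1. timeout(0):  <0:cand b3 ->
2. deliver 0→1:  <1:foll b3 ->
3. deliver 1→0:  <0:lead b3 ->
4. propose(0,'w'):  nop
5. deliver 0→1:  <1:foll b3 w>
6. deliver 1→0:  <0:lead b3 w>
7. deliver 0→2:  <2:foll b3 ->
8. deliver 2→0:  nop
9. timeout(1):  <1:cand b7 w>
10. deliver 1→0:  <0:foll b7 w>
11. deliver 0→1:  <1:lead b7 w>
12. deliver 1→2:  <2:foll b7 ->

7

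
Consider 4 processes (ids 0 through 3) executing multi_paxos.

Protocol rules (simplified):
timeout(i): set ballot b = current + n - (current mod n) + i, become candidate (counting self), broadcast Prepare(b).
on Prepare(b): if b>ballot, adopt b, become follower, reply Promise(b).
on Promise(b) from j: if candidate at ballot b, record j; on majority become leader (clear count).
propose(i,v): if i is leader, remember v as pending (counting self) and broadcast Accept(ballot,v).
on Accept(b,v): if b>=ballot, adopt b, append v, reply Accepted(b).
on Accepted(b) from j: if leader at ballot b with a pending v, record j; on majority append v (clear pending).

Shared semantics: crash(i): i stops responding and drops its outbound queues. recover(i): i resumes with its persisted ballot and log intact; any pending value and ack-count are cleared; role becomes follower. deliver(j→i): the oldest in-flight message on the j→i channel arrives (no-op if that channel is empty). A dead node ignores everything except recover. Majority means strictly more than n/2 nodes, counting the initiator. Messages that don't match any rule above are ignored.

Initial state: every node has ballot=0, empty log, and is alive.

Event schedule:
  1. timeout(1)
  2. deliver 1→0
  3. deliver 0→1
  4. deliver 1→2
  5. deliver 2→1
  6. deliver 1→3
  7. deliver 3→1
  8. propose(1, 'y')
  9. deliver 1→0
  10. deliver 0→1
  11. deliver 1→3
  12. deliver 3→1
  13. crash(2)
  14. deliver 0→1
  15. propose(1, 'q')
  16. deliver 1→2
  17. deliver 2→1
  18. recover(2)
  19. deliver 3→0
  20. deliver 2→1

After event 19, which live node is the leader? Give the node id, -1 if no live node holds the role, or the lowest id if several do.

1. timeout(1):  <1:cand b5 ->
2. deliver 1→0:  <0:foll b5 ->
3. deliver 0→1:  nop
4. deliver 1→2:  <2:foll b5 ->
5. deliver 2→1:  <1:lead b5 ->
6. deliver 1→3:  <3:foll b5 ->
7. deliver 3→1:  nop
8. propose(1,'y'):  nop
9. deliver 1→0:  <0:foll b5 y>
10. deliver 0→1:  nop
11. deliver 1→3:  <3:foll b5 y>
12. deliver 3→1:  <1:lead b5 y>
13. crash(2):  <2:✗foll b5 ->
14. deliver 0→1:  nop
15. propose(1,'q'):  nop
16. deliver 1→2:  nop
17. deliver 2→1:  nop
18. recover(2):  <2:foll b5 ->
19. deliver 3→0:  nop

1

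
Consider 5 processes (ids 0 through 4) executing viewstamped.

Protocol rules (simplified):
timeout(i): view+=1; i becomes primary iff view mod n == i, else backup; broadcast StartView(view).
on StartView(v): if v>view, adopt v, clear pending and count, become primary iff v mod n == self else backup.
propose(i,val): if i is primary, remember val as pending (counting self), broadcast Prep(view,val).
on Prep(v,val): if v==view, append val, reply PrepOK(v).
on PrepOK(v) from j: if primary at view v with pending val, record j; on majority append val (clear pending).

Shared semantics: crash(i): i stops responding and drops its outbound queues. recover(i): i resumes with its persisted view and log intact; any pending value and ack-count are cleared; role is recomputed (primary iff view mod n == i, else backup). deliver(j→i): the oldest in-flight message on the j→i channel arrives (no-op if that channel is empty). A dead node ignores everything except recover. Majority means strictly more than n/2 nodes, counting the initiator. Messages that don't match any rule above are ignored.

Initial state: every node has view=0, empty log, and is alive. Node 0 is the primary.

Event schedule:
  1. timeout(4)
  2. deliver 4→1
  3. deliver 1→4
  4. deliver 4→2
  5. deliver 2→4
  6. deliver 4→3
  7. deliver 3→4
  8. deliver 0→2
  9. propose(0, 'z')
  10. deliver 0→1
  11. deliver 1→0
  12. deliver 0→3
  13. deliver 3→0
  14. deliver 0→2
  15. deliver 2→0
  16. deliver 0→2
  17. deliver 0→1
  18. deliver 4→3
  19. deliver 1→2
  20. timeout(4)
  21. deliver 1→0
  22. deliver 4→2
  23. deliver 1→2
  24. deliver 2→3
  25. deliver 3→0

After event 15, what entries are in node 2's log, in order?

empty

step 1 timeout(4): 4={back,v=1,log=-}
step 2 deliver 4→1: 1={prim,v=1,log=-}
step 3 deliver 1→4: —
step 4 deliver 4→2: 2={back,v=1,log=-}
step 5 deliver 2→4: —
step 6 deliver 4→3: 3={back,v=1,log=-}
step 7 deliver 3→4: —
step 8 deliver 0→2: —
step 9 propose(0,'z'): —
step 10 deliver 0→1: —
step 11 deliver 1→0: —
step 12 deliver 0→3: —
step 13 deliver 3→0: —
step 14 deliver 0→2: —
step 15 deliver 2→0: —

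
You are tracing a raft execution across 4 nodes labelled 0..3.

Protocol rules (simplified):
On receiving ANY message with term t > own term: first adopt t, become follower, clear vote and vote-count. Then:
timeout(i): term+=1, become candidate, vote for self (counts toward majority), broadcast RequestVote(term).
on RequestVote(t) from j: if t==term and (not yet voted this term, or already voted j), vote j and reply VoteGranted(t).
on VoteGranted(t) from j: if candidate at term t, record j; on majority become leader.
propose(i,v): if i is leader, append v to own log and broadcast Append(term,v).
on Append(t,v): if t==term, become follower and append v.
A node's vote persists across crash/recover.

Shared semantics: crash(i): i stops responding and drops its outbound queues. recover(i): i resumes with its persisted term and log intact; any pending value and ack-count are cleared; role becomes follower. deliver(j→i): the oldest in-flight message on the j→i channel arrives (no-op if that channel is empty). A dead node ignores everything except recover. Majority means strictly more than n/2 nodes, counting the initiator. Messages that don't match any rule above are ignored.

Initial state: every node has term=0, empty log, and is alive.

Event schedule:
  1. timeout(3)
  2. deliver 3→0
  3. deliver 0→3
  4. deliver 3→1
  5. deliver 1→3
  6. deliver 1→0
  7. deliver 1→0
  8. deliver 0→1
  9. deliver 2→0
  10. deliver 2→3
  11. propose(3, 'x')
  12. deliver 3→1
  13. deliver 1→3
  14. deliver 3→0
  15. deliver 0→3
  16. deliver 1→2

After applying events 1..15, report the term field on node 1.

1

1. timeout(3):  <3:cand t1 ->
2. deliver 3→0:  <0:foll t1 ->
3. deliver 0→3:  nop
4. deliver 3→1:  <1:foll t1 ->
5. deliver 1→3:  <3:lead t1 ->
6. deliver 1→0:  nop
7. deliver 1→0:  nop
8. deliver 0→1:  nop
9. deliver 2→0:  nop
10. deliver 2→3:  nop
11. propose(3,'x'):  <3:lead t1 x>
12. deliver 3→1:  <1:foll t1 x>
13. deliver 1→3:  nop
14. deliver 3→0:  <0:foll t1 x>
15. deliver 0→3:  nop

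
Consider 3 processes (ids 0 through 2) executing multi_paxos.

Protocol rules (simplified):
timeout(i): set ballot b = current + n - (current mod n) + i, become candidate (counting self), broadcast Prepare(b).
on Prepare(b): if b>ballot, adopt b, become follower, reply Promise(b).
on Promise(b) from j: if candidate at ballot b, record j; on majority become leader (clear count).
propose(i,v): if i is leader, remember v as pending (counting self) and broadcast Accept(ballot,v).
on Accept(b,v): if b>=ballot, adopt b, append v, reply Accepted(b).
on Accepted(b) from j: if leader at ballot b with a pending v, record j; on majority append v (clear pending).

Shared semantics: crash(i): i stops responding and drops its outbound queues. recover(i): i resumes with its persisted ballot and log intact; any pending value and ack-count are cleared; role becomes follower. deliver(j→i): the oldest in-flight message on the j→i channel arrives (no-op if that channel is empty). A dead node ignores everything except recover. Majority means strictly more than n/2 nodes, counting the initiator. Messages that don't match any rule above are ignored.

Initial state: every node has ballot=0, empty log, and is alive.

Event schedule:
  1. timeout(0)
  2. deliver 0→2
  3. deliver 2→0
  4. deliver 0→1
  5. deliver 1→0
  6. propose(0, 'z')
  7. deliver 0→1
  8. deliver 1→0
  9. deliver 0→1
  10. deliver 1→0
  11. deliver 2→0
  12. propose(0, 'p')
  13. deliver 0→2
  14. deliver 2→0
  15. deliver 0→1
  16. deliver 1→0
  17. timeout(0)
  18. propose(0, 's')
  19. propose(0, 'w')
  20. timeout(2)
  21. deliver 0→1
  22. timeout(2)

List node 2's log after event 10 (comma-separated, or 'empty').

after 1 — timeout(0): n0:cand/b3/[-]
after 2 — deliver 0→2: n2:foll/b3/[-]
after 3 — deliver 2→0: n0:lead/b3/[-]
after 4 — deliver 0→1: n1:foll/b3/[-]
after 5 — deliver 1→0: ·
after 6 — propose(0,'z'): ·
after 7 — deliver 0→1: n1:foll/b3/[z]
after 8 — deliver 1→0: n0:lead/b3/[z]
after 9 — deliver 0→1: ·
after 10 — deliver 1→0: ·

empty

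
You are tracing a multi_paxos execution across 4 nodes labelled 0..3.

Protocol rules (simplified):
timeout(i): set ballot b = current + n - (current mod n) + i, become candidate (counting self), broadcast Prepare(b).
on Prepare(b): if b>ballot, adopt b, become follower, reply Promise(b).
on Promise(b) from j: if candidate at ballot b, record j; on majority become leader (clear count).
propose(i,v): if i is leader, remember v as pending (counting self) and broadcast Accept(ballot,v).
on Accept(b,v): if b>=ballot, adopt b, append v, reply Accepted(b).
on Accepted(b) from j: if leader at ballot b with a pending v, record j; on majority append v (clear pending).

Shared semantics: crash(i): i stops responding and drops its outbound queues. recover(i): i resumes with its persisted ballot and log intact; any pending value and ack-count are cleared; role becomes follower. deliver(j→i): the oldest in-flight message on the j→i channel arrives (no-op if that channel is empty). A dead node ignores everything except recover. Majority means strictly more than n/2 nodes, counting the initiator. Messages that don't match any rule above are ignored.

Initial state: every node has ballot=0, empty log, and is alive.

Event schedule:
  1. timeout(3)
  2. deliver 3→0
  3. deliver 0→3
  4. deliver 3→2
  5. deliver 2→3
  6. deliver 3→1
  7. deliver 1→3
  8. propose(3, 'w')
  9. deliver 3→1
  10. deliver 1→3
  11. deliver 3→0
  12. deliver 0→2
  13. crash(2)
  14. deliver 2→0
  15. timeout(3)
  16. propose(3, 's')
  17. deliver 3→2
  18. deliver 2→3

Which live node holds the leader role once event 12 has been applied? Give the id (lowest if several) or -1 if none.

3

[1] timeout(3) → N3(cand b7 [-])
[2] deliver 3→0 → N0(foll b7 [-])
[3] deliver 0→3 → ∅
[4] deliver 3→2 → N2(foll b7 [-])
[5] deliver 2→3 → N3(lead b7 [-])
[6] deliver 3→1 → N1(foll b7 [-])
[7] deliver 1→3 → ∅
[8] propose(3,'w') → ∅
[9] deliver 3→1 → N1(foll b7 [w])
[10] deliver 1→3 → ∅
[11] deliver 3→0 → N0(foll b7 [w])
[12] deliver 0→2 → ∅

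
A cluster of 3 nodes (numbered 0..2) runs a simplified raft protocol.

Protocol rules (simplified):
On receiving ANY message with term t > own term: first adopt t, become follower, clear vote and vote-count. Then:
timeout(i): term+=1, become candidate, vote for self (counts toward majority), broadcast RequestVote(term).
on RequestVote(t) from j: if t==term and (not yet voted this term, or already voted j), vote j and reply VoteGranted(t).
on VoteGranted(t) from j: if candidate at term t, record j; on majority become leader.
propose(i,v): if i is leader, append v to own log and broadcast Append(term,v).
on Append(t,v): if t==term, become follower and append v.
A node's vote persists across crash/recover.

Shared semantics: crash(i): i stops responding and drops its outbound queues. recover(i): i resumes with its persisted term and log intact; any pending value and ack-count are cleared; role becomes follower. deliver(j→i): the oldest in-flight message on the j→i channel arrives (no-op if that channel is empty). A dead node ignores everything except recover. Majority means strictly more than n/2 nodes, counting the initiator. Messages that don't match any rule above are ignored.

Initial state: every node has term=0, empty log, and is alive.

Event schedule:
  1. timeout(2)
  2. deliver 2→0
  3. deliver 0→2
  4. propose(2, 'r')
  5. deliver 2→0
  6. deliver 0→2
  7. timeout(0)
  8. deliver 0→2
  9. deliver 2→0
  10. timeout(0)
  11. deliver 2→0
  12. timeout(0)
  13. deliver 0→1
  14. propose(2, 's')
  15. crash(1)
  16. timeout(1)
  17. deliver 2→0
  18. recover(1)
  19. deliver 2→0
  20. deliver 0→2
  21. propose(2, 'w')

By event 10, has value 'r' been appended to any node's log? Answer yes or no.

yes

e1 timeout(2): 2[cand,t=1,-]
e2 deliver 2→0: 0[foll,t=1,-]
e3 deliver 0→2: 2[lead,t=1,-]
e4 propose(2,'r'): 2[lead,t=1,r]
e5 deliver 2→0: 0[foll,t=1,r]
e6 deliver 0→2: ·
e7 timeout(0): 0[cand,t=2,r]
e8 deliver 0→2: 2[foll,t=2,r]
e9 deliver 2→0: 0[lead,t=2,r]
e10 timeout(0): 0[cand,t=3,r]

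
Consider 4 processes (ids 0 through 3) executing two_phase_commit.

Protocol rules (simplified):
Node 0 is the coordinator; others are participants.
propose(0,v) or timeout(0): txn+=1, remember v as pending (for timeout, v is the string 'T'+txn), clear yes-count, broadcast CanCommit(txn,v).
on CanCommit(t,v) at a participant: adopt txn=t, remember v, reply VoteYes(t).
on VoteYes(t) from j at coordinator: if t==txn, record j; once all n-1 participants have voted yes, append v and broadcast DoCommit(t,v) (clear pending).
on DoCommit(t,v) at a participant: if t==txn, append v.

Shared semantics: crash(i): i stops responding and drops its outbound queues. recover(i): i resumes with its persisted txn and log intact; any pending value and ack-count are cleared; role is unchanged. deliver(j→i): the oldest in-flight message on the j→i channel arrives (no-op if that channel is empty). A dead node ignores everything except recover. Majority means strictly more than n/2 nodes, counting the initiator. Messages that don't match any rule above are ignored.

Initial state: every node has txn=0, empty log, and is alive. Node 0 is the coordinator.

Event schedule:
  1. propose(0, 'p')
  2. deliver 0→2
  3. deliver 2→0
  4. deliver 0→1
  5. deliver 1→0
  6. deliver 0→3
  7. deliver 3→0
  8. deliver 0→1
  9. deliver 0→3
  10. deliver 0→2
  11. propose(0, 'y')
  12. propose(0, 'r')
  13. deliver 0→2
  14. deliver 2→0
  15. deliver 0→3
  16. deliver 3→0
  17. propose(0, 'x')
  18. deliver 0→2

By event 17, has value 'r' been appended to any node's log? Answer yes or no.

no

1. propose(0,'p'):  <0:coor t1 ->
2. deliver 0→2:  <2:part t1 ->
3. deliver 2→0:  nop
4. deliver 0→1:  <1:part t1 ->
5. deliver 1→0:  nop
6. deliver 0→3:  <3:part t1 ->
7. deliver 3→0:  <0:coor t1 p>
8. deliver 0→1:  <1:part t1 p>
9. deliver 0→3:  <3:part t1 p>
10. deliver 0→2:  <2:part t1 p>
11. propose(0,'y'):  <0:coor t2 p>
12. propose(0,'r'):  <0:coor t3 p>
13. deliver 0→2:  <2:part t2 p>
14. deliver 2→0:  nop
15. deliver 0→3:  <3:part t2 p>
16. deliver 3→0:  nop
17. propose(0,'x'):  <0:coor t4 p>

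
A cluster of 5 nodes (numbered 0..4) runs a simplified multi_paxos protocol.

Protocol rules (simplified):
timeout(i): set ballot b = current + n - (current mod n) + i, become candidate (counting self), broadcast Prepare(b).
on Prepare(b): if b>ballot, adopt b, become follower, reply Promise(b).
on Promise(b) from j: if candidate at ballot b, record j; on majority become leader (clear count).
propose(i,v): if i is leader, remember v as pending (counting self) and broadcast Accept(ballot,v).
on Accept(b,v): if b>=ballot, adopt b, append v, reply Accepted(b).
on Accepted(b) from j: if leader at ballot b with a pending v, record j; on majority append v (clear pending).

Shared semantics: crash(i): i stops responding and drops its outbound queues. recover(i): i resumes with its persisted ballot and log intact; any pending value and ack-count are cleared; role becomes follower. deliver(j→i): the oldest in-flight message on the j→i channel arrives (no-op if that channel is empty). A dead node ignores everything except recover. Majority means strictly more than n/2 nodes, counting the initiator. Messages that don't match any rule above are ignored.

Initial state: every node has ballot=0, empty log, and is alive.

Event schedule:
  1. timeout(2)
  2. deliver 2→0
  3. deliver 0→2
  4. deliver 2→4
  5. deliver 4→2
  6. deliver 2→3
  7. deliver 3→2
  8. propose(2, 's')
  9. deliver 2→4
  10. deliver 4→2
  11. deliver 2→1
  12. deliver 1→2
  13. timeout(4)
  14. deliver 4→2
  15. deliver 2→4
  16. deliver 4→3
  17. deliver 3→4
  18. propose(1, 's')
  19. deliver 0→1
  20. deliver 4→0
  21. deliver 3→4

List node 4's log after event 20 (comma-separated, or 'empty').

s

after 1 — timeout(2): n2:cand/b7/[-]
after 2 — deliver 2→0: n0:foll/b7/[-]
after 3 — deliver 0→2: ·
after 4 — deliver 2→4: n4:foll/b7/[-]
after 5 — deliver 4→2: n2:lead/b7/[-]
after 6 — deliver 2→3: n3:foll/b7/[-]
after 7 — deliver 3→2: ·
after 8 — propose(2,'s'): ·
after 9 — deliver 2→4: n4:foll/b7/[s]
after 10 — deliver 4→2: ·
after 11 — deliver 2→1: n1:foll/b7/[-]
after 12 — deliver 1→2: ·
after 13 — timeout(4): n4:cand/b14/[s]
after 14 — deliver 4→2: n2:foll/b14/[-]
after 15 — deliver 2→4: ·
after 16 — deliver 4→3: n3:foll/b14/[-]
after 17 — deliver 3→4: n4:lead/b14/[s]
after 18 — propose(1,'s'): ·
after 19 — deliver 0→1: ·
after 20 — deliver 4→0: n0:foll/b14/[-]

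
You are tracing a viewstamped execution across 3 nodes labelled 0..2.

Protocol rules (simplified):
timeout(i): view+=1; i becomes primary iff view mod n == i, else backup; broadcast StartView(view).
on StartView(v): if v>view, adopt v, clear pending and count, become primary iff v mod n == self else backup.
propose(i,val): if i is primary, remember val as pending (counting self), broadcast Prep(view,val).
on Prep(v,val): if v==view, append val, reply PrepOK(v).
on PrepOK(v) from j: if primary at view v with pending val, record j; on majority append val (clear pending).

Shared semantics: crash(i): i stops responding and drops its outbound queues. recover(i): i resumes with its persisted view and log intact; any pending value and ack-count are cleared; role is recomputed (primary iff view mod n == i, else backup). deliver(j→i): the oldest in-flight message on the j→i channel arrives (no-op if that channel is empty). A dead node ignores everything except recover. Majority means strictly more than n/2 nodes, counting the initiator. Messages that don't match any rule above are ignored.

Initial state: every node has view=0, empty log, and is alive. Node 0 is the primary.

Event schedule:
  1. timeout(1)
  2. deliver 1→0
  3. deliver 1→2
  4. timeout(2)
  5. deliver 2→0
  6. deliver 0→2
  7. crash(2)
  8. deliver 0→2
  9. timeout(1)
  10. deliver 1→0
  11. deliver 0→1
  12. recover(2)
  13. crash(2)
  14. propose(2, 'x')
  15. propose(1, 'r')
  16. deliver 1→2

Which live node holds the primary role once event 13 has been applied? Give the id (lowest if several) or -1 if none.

-1

1. timeout(1):  <1:prim v1 ->
2. deliver 1→0:  <0:back v1 ->
3. deliver 1→2:  <2:back v1 ->
4. timeout(2):  <2:prim v2 ->
5. deliver 2→0:  <0:back v2 ->
6. deliver 0→2:  nop
7. crash(2):  <2:✗prim v2 ->
8. deliver 0→2:  nop
9. timeout(1):  <1:back v2 ->
10. deliver 1→0:  nop
11. deliver 0→1:  nop
12. recover(2):  <2:prim v2 ->
13. crash(2):  <2:✗prim v2 ->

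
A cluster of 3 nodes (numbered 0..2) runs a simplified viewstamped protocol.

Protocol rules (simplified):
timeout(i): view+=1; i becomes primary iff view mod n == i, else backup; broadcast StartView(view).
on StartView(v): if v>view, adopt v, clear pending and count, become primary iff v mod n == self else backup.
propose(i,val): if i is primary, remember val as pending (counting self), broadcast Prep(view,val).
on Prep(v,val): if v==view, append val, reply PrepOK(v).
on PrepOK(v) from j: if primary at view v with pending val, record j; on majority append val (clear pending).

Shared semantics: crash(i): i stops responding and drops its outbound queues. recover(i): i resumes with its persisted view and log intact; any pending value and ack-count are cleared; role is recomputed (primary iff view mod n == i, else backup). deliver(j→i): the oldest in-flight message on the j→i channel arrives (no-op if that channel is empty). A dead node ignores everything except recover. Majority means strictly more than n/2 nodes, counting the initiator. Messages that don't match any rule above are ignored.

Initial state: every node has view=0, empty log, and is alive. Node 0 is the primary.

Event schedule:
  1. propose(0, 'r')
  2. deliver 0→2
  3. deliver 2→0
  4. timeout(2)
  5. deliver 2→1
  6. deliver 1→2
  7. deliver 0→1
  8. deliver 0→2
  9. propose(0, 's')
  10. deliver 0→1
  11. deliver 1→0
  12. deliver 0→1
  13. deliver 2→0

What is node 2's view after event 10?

1

step 1 propose(0,'r'): —
step 2 deliver 0→2: 2={back,v=0,log=r}
step 3 deliver 2→0: 0={prim,v=0,log=r}
step 4 timeout(2): 2={back,v=1,log=r}
step 5 deliver 2→1: 1={prim,v=1,log=-}
step 6 deliver 1→2: —
step 7 deliver 0→1: —
step 8 deliver 0→2: —
step 9 propose(0,'s'): —
step 10 deliver 0→1: —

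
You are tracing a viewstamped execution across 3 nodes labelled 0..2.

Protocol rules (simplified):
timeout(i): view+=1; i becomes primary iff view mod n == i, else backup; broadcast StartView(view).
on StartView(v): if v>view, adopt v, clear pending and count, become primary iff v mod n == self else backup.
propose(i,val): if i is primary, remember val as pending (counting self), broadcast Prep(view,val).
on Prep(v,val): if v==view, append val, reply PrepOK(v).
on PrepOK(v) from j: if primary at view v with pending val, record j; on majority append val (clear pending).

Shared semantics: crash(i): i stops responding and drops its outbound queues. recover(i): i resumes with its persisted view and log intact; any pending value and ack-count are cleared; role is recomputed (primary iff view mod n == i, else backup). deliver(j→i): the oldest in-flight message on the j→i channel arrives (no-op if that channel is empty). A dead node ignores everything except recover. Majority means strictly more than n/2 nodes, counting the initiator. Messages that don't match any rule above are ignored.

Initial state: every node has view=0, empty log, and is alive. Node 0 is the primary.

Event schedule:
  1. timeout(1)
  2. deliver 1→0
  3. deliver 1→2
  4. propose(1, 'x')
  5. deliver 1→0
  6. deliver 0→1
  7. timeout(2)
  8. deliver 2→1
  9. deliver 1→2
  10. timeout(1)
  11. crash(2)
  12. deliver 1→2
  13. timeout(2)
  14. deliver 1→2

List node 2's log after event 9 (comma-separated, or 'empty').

e1 timeout(1): 1[prim,v=1,-]
e2 deliver 1→0: 0[back,v=1,-]
e3 deliver 1→2: 2[back,v=1,-]
e4 propose(1,'x'): ·
e5 deliver 1→0: 0[back,v=1,x]
e6 deliver 0→1: 1[prim,v=1,x]
e7 timeout(2): 2[prim,v=2,-]
e8 deliver 2→1: 1[back,v=2,x]
e9 deliver 1→2: ·

empty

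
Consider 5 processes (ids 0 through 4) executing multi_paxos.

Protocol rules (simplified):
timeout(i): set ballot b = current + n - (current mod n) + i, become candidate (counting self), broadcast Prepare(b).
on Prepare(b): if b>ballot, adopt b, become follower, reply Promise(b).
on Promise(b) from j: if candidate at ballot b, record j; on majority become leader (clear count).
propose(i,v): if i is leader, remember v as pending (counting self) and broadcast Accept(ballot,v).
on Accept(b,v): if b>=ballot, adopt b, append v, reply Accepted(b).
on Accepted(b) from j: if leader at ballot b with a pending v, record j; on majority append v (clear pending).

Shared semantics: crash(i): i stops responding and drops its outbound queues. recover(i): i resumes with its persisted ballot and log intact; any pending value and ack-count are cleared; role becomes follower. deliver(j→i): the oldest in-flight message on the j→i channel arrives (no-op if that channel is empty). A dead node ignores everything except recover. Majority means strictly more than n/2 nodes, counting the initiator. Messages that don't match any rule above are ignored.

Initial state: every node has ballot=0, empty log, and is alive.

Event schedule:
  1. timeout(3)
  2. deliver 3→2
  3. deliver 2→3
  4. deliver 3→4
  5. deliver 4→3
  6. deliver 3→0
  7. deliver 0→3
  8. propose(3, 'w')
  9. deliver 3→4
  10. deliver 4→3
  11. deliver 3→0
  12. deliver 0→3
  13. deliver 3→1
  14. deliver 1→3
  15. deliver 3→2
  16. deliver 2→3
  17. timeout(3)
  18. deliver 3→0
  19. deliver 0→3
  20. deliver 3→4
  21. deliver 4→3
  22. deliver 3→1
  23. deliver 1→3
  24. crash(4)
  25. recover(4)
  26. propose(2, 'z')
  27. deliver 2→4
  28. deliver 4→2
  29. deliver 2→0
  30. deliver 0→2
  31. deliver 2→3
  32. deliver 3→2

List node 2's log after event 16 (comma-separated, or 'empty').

after 1 — timeout(3): n3:cand/b8/[-]
after 2 — deliver 3→2: n2:foll/b8/[-]
after 3 — deliver 2→3: ·
after 4 — deliver 3→4: n4:foll/b8/[-]
after 5 — deliver 4→3: n3:lead/b8/[-]
after 6 — deliver 3→0: n0:foll/b8/[-]
after 7 — deliver 0→3: ·
after 8 — propose(3,'w'): ·
after 9 — deliver 3→4: n4:foll/b8/[w]
after 10 — deliver 4→3: ·
after 11 — deliver 3→0: n0:foll/b8/[w]
after 12 — deliver 0→3: n3:lead/b8/[w]
after 13 — deliver 3→1: n1:foll/b8/[-]
after 14 — deliver 1→3: ·
after 15 — deliver 3→2: n2:foll/b8/[w]
after 16 — deliver 2→3: ·

w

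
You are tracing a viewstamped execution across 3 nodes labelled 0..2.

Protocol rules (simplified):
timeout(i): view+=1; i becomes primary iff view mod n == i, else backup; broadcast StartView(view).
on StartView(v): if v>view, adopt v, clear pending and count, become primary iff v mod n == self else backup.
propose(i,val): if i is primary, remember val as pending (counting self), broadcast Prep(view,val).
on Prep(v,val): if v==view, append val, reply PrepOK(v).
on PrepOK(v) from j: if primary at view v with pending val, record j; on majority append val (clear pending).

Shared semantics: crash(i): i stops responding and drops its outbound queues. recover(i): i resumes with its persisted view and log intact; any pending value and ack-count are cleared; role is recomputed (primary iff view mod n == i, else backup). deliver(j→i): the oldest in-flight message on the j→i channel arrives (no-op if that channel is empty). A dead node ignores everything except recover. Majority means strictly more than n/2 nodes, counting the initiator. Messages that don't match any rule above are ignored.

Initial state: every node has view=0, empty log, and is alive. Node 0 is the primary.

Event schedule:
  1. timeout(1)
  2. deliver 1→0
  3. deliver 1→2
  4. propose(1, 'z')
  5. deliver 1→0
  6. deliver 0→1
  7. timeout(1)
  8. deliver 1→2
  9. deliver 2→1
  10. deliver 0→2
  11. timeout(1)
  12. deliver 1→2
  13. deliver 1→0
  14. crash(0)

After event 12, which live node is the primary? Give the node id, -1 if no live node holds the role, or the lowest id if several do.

2

after 1 — timeout(1): n1:prim/v1/[-]
after 2 — deliver 1→0: n0:back/v1/[-]
after 3 — deliver 1→2: n2:back/v1/[-]
after 4 — propose(1,'z'): ·
after 5 — deliver 1→0: n0:back/v1/[z]
after 6 — deliver 0→1: n1:prim/v1/[z]
after 7 — timeout(1): n1:back/v2/[z]
after 8 — deliver 1→2: n2:back/v1/[z]
after 9 — deliver 2→1: ·
after 10 — deliver 0→2: ·
after 11 — timeout(1): n1:back/v3/[z]
after 12 — deliver 1→2: n2:prim/v2/[z]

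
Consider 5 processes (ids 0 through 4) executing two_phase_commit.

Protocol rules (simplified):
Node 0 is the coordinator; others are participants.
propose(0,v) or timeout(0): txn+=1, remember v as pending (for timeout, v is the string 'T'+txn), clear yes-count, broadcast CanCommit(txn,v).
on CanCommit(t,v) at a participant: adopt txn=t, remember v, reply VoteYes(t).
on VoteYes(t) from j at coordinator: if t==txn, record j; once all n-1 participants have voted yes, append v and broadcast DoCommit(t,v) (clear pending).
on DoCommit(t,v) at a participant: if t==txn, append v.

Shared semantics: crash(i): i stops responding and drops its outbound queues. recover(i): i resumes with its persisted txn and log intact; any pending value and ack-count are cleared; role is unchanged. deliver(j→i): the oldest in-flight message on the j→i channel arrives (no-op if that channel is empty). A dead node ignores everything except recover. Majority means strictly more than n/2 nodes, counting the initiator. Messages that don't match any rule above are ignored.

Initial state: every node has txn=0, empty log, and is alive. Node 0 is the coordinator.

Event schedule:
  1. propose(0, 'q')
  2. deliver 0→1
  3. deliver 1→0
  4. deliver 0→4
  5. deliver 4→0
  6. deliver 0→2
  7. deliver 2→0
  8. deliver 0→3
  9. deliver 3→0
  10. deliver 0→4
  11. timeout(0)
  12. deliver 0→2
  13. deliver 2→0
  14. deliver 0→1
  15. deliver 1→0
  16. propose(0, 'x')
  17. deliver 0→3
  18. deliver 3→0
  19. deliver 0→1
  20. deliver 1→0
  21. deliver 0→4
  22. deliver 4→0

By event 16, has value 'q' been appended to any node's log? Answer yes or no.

after 1 — propose(0,'q'): n0:coor/t1/[-]
after 2 — deliver 0→1: n1:part/t1/[-]
after 3 — deliver 1→0: ·
after 4 — deliver 0→4: n4:part/t1/[-]
after 5 — deliver 4→0: ·
after 6 — deliver 0→2: n2:part/t1/[-]
after 7 — deliver 2→0: ·
after 8 — deliver 0→3: n3:part/t1/[-]
after 9 — deliver 3→0: n0:coor/t1/[q]
after 10 — deliver 0→4: n4:part/t1/[q]
after 11 — timeout(0): n0:coor/t2/[q]
after 12 — deliver 0→2: n2:part/t1/[q]
after 13 — deliver 2→0: ·
after 14 — deliver 0→1: n1:part/t1/[q]
after 15 — deliver 1→0: ·
after 16 — propose(0,'x'): n0:coor/t3/[q]

yes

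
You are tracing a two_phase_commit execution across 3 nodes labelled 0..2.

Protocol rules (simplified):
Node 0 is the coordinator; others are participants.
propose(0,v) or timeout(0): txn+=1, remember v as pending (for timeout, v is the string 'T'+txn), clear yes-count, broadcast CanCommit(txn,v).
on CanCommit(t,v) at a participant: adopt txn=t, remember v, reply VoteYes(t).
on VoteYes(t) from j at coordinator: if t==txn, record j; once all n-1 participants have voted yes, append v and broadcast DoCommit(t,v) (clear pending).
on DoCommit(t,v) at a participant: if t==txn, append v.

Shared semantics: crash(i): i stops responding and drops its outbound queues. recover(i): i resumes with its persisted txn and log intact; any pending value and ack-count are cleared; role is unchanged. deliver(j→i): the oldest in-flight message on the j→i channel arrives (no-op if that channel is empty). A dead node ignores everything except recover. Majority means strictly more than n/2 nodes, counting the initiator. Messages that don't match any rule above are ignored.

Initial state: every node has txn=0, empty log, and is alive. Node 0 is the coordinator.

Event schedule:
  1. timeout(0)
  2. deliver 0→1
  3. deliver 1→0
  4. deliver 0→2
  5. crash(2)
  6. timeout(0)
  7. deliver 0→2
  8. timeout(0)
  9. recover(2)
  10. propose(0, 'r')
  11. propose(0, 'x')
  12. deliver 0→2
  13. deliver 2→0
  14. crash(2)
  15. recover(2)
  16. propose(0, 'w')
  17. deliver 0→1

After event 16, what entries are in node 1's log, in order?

empty

[1] timeout(0) → N0(coor t1 [-])
[2] deliver 0→1 → N1(part t1 [-])
[3] deliver 1→0 → ∅
[4] deliver 0→2 → N2(part t1 [-])
[5] crash(2) → N2(✗part t1 [-])
[6] timeout(0) → N0(coor t2 [-])
[7] deliver 0→2 → ∅
[8] timeout(0) → N0(coor t3 [-])
[9] recover(2) → N2(part t1 [-])
[10] propose(0,'r') → N0(coor t4 [-])
[11] propose(0,'x') → N0(coor t5 [-])
[12] deliver 0→2 → N2(part t2 [-])
[13] deliver 2→0 → ∅
[14] crash(2) → N2(✗part t2 [-])
[15] recover(2) → N2(part t2 [-])
[16] propose(0,'w') → N0(coor t6 [-])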